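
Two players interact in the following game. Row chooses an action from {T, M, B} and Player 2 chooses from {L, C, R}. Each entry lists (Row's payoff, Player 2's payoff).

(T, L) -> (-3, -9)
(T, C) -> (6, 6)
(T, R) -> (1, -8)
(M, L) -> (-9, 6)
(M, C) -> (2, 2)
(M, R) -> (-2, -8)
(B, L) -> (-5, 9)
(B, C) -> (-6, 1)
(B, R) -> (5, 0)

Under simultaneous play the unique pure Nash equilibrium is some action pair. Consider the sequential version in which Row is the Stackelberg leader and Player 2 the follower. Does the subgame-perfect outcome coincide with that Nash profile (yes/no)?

Player 2 best-responds to each possible Row move:
- T: Player 2 compares -9, 6, -8 and picks C; Row would get 6.
- M: Player 2 compares 6, 2, -8 and picks L; Row would get -9.
- B: Player 2 compares 9, 1, 0 and picks L; Row would get -5.
Maximizing over 6, -9, -5, Row chooses T. Subgame-perfect outcome: (T, C) with payoffs (6, 6).
Under simultaneous play:
Row's best replies: L→T; C→T; R→B.
Player 2's best replies: T→C; M→L; B→L.
The unique mutual best reply is (T, C), giving (6, 6).
Sequential outcome (T, C) coincides with the Nash profile (T, C).

yes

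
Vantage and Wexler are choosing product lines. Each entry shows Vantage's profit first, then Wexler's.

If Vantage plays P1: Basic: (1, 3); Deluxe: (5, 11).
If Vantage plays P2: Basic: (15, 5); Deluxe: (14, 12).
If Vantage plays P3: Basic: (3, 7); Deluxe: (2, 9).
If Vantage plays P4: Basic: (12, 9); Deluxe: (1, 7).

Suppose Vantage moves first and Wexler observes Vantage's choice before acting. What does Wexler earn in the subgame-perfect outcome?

Wexler best-responds to each possible Vantage move:
- P1: Wexler compares 3, 11 and picks Deluxe; Vantage would get 5.
- P2: Wexler compares 5, 12 and picks Deluxe; Vantage would get 14.
- P3: Wexler compares 7, 9 and picks Deluxe; Vantage would get 2.
- P4: Wexler compares 9, 7 and picks Basic; Vantage would get 12.
Vantage's induced payoffs are 5, 14, 2, 12, so Vantage commits to P2. Subgame-perfect outcome: (P2, Deluxe) with payoffs (14, 12).

12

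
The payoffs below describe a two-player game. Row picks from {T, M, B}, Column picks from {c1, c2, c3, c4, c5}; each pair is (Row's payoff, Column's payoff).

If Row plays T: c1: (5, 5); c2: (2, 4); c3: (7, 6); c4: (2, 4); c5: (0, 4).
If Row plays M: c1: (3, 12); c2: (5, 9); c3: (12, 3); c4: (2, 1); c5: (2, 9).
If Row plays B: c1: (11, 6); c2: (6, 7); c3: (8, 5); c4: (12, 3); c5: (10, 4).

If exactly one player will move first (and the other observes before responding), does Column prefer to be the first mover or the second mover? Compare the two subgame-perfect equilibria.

If Row leads: Column's best replies are T→c3, M→c1, B→c2; Row's induced payoffs 7, 3, 6; outcome (T, c3), payoffs (7, 6).
If Column leads: Row's best replies are c1→B, c2→B, c3→M, c4→B, c5→B; Column's induced payoffs 6, 7, 3, 3, 4; outcome (B, c2), payoffs (6, 7).
Column gets 7 moving first and 6 moving second, so Column prefers to move first.

first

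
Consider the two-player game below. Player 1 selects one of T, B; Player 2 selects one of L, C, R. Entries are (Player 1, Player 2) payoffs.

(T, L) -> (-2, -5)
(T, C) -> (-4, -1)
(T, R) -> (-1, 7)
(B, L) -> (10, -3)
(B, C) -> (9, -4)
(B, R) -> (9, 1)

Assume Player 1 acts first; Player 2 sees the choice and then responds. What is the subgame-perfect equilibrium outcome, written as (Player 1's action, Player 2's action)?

(B, R)

Solve by backward induction (Player 1 leads).
- T → Player 2 plays R (best of -5, -1, 7); Player 1 gets -1.
- B → Player 2 plays R (best of -3, -4, 1); Player 1 gets 9.
Maximizing over -1, 9, Player 1 chooses B. Subgame-perfect outcome: (B, R) with payoffs (9, 1).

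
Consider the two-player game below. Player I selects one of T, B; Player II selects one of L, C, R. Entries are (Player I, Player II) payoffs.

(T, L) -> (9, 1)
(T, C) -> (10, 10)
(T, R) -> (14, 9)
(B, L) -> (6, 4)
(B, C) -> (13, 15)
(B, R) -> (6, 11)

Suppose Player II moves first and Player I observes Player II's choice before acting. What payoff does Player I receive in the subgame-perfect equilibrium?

13

Player I best-responds to each possible Player II move:
- L → Player I plays T (best of 9, 6); Player II gets 1.
- C → Player I plays B (best of 10, 13); Player II gets 15.
- R → Player I plays T (best of 14, 6); Player II gets 9.
Among 1, 15, 9, the best is 15 at C. Subgame-perfect outcome: (B, C) with payoffs (13, 15).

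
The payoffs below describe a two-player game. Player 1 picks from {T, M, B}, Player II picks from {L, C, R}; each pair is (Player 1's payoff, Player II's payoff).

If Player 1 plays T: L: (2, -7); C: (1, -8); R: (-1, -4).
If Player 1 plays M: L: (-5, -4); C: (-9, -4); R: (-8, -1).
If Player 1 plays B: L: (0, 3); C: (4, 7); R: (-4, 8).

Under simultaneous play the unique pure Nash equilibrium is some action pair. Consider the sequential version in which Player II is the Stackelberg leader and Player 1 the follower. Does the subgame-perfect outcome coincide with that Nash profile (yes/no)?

Backward induction with Player II moving first.
- L: BR = T, leader payoff -7.
- C: BR = B, leader payoff 7.
- R: BR = T, leader payoff -4.
Maximizing over -7, 7, -4, Player II chooses C. Subgame-perfect outcome: (B, C) with payoffs (4, 7).
Under simultaneous play:
Player 1's best replies: L→T; C→B; R→T.
Player II's best replies: T→R; M→R; B→R.
Only (T, R) has each player best-responding; Nash payoffs (-1, -4).
Sequential outcome (B, C) differs from the Nash profile (T, R).

no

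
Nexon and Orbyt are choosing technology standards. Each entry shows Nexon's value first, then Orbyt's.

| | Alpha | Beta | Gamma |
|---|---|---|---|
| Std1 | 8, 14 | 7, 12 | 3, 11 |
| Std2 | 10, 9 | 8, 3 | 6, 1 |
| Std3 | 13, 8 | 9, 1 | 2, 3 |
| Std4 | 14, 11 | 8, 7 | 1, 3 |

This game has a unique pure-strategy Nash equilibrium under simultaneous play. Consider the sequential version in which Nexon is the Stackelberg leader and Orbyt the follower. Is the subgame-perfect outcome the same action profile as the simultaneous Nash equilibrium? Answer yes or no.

yes

Orbyt best-responds to each possible Nexon move:
- Std1 → Orbyt plays Alpha (best of 14, 12, 11); Nexon gets 8.
- Std2 → Orbyt plays Alpha (best of 9, 3, 1); Nexon gets 10.
- Std3 → Orbyt plays Alpha (best of 8, 1, 3); Nexon gets 13.
- Std4 → Orbyt plays Alpha (best of 11, 7, 3); Nexon gets 14.
Maximizing over 8, 10, 13, 14, Nexon chooses Std4. Subgame-perfect outcome: (Std4, Alpha) with payoffs (14, 11).
Now find the simultaneous Nash equilibrium.
Nexon's best replies: Alpha→Std4; Beta→Std3; Gamma→Std2.
Orbyt's best replies: Std1→Alpha; Std2→Alpha; Std3→Alpha; Std4→Alpha.
Only (Std4, Alpha) has each player best-responding; Nash payoffs (14, 11).
Sequential outcome (Std4, Alpha) coincides with the Nash profile (Std4, Alpha).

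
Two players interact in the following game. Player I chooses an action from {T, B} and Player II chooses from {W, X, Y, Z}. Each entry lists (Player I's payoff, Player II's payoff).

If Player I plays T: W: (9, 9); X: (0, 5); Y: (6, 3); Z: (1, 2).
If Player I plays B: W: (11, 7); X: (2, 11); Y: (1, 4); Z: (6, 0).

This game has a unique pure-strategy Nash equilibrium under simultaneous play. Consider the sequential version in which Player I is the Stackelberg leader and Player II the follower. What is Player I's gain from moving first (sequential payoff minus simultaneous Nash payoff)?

7

Solve by backward induction (Player I leads).
- T: Player II compares 9, 5, 3, 2 and picks W; Player I would get 9.
- B: Player II compares 7, 11, 4, 0 and picks X; Player I would get 2.
Among 9, 2, the best is 9 at T. Subgame-perfect outcome: (T, W) with payoffs (9, 9).
For the simultaneous game, intersect best replies.
Player I's best replies: W→B; X→B; Y→T; Z→B.
Player II's best replies: T→W; B→X.
The unique mutual best reply is (B, X), giving (2, 11).
Player I's commitment gain: 9 − 2 = 7.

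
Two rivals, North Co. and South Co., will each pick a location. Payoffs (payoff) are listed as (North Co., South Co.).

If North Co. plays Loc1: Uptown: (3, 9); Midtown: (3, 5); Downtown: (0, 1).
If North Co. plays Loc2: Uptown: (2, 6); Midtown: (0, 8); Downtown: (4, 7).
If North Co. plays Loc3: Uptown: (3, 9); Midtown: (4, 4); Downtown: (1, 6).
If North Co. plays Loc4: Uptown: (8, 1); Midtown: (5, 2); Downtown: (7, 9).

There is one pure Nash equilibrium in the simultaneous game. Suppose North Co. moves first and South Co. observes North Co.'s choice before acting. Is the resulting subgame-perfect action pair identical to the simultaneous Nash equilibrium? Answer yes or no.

yes

South Co. best-responds to each possible North Co. move:
- Loc1: South Co. compares 9, 5, 1 and picks Uptown; North Co. would get 3.
- Loc2: South Co. compares 6, 8, 7 and picks Midtown; North Co. would get 0.
- Loc3: South Co. compares 9, 4, 6 and picks Uptown; North Co. would get 3.
- Loc4: South Co. compares 1, 2, 9 and picks Downtown; North Co. would get 7.
Maximizing over 3, 0, 3, 7, North Co. chooses Loc4. Subgame-perfect outcome: (Loc4, Downtown) with payoffs (7, 9).
Now find the simultaneous Nash equilibrium.
North Co.'s best replies: Uptown→Loc4; Midtown→Loc4; Downtown→Loc4.
South Co.'s best replies: Loc1→Uptown; Loc2→Midtown; Loc3→Uptown; Loc4→Downtown.
Only (Loc4, Downtown) has each player best-responding; Nash payoffs (7, 9).
Sequential outcome (Loc4, Downtown) coincides with the Nash profile (Loc4, Downtown).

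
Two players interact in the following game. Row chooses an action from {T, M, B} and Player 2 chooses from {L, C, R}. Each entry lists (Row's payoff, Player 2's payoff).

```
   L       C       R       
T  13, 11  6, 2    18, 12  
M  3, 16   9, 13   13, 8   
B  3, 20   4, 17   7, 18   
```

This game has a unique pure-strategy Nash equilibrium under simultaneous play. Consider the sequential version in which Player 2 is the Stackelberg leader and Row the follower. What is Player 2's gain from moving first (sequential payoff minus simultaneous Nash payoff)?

1

Row best-responds to each possible Player 2 move:
- L: BR = T, leader payoff 11.
- C: BR = M, leader payoff 13.
- R: BR = T, leader payoff 12.
Player 2's induced payoffs are 11, 13, 12, so Player 2 commits to C. Subgame-perfect outcome: (M, C) with payoffs (9, 13).
For the simultaneous game, intersect best replies.
Row's best replies: L→T; C→M; R→T.
Player 2's best replies: T→R; M→L; B→L.
Only (T, R) has each player best-responding; Nash payoffs (18, 12).
Player 2's commitment gain: 13 − 12 = 1.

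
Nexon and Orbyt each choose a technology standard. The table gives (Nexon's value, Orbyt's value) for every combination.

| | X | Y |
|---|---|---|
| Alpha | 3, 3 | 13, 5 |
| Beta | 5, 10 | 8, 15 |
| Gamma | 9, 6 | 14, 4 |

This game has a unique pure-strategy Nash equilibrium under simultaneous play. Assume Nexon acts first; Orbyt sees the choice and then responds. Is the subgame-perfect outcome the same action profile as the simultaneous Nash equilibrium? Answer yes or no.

Work backward from Orbyt's decision.
- Alpha: Orbyt compares 3, 5 and picks Y; Nexon would get 13.
- Beta: Orbyt compares 10, 15 and picks Y; Nexon would get 8.
- Gamma: Orbyt compares 6, 4 and picks X; Nexon would get 9.
Maximizing over 13, 8, 9, Nexon chooses Alpha. Subgame-perfect outcome: (Alpha, Y) with payoffs (13, 5).
For the simultaneous game, intersect best replies.
Nexon's best replies: X→Gamma; Y→Gamma.
Orbyt's best replies: Alpha→Y; Beta→Y; Gamma→X.
The unique mutual best reply is (Gamma, X), giving (9, 6).
Sequential outcome (Alpha, Y) differs from the Nash profile (Gamma, X).

no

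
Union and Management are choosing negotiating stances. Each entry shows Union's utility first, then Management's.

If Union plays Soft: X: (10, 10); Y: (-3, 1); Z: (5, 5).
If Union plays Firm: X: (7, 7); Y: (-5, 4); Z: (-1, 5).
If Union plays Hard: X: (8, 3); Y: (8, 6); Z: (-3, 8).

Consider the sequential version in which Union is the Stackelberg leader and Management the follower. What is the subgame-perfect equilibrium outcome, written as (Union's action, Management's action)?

(Soft, X)

Solve by backward induction (Union leads).
- Soft: BR = X, leader payoff 10.
- Firm: BR = X, leader payoff 7.
- Hard: BR = Z, leader payoff -3.
Among 10, 7, -3, the best is 10 at Soft. Subgame-perfect outcome: (Soft, X) with payoffs (10, 10).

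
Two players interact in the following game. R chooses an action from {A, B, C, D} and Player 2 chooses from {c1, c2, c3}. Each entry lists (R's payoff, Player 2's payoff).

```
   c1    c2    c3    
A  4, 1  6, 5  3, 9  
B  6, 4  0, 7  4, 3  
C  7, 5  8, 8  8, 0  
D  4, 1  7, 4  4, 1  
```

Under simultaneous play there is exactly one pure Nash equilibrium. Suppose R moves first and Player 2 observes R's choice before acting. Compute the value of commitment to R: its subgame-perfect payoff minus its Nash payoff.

Backward induction with R moving first.
- A → Player 2 plays c3 (best of 1, 5, 9); R gets 3.
- B → Player 2 plays c2 (best of 4, 7, 3); R gets 0.
- C → Player 2 plays c2 (best of 5, 8, 0); R gets 8.
- D → Player 2 plays c2 (best of 1, 4, 1); R gets 7.
Among 3, 0, 8, 7, the best is 8 at C. Subgame-perfect outcome: (C, c2) with payoffs (8, 8).
For the simultaneous game, intersect best replies.
R's best replies: c1→C; c2→C; c3→C.
Player 2's best replies: A→c3; B→c2; C→c2; D→c2.
Only (C, c2) has each player best-responding; Nash payoffs (8, 8).
R's commitment gain: 8 − 8 = 0.

0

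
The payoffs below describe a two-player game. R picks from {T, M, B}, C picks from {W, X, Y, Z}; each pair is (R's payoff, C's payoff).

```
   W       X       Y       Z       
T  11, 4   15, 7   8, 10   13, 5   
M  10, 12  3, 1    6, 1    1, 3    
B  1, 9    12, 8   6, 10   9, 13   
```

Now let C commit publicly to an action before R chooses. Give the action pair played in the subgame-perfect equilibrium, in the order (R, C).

R best-responds to each possible C move:
- W: BR = T, leader payoff 4.
- X: BR = T, leader payoff 7.
- Y: BR = T, leader payoff 10.
- Z: BR = T, leader payoff 5.
Among 4, 7, 10, 5, the best is 10 at Y. Subgame-perfect outcome: (T, Y) with payoffs (8, 10).

(T, Y)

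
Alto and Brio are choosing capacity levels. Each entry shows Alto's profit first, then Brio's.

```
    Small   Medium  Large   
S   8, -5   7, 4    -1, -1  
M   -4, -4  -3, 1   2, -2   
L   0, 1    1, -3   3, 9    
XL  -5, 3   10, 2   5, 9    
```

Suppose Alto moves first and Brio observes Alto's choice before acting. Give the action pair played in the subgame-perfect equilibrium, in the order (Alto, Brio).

Work backward from Brio's decision.
- S: BR = Medium, leader payoff 7.
- M: BR = Medium, leader payoff -3.
- L: BR = Large, leader payoff 3.
- XL: BR = Large, leader payoff 5.
Among 7, -3, 3, 5, the best is 7 at S. Subgame-perfect outcome: (S, Medium) with payoffs (7, 4).

(S, Medium)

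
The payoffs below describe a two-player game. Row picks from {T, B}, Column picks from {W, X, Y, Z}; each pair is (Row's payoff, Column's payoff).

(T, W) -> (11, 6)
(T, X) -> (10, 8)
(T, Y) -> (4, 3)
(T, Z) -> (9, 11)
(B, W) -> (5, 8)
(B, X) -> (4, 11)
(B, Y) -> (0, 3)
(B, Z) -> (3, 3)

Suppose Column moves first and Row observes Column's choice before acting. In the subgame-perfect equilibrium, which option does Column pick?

Solve by backward induction (Column leads).
- W → Row plays T (best of 11, 5); Column gets 6.
- X → Row plays T (best of 10, 4); Column gets 8.
- Y → Row plays T (best of 4, 0); Column gets 3.
- Z → Row plays T (best of 9, 3); Column gets 11.
Among 6, 8, 3, 11, the best is 11 at Z. Subgame-perfect outcome: (T, Z) with payoffs (9, 11).

Z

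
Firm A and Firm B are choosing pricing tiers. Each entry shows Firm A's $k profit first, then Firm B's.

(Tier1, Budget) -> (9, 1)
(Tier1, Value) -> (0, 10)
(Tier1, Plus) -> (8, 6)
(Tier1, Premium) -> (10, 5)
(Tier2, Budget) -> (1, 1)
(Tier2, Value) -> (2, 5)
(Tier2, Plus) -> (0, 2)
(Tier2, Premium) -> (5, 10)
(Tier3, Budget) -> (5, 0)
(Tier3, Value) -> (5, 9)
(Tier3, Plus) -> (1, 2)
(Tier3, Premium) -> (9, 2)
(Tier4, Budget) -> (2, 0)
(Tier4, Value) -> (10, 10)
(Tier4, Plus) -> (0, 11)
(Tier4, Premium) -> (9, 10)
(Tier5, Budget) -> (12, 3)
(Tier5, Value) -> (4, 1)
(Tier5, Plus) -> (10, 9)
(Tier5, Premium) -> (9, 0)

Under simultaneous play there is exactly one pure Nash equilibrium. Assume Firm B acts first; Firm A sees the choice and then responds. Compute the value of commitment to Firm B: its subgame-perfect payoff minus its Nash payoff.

Firm A best-responds to each possible Firm B move:
- Budget: BR = Tier5, leader payoff 3.
- Value: BR = Tier4, leader payoff 10.
- Plus: BR = Tier5, leader payoff 9.
- Premium: BR = Tier1, leader payoff 5.
Maximizing over 3, 10, 9, 5, Firm B chooses Value. Subgame-perfect outcome: (Tier4, Value) with payoffs (10, 10).
Now find the simultaneous Nash equilibrium.
Firm A's best replies: Budget→Tier5; Value→Tier4; Plus→Tier5; Premium→Tier1.
Firm B's best replies: Tier1→Value; Tier2→Premium; Tier3→Value; Tier4→Plus; Tier5→Plus.
The unique mutual best reply is (Tier5, Plus), giving (10, 9).
Firm B's commitment gain: 10 − 9 = 1.

1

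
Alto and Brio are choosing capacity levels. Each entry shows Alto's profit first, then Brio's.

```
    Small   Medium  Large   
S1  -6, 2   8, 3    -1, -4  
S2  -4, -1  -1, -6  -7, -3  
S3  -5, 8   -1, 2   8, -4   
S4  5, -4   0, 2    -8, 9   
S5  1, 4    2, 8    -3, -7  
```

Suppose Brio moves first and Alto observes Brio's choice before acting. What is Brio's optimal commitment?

Backward induction with Brio moving first.
- Small → Alto plays S4 (best of -6, -4, -5, 5, 1); Brio gets -4.
- Medium → Alto plays S1 (best of 8, -1, -1, 0, 2); Brio gets 3.
- Large → Alto plays S3 (best of -1, -7, 8, -8, -3); Brio gets -4.
Brio's induced payoffs are -4, 3, -4, so Brio commits to Medium. Subgame-perfect outcome: (S1, Medium) with payoffs (8, 3).

Medium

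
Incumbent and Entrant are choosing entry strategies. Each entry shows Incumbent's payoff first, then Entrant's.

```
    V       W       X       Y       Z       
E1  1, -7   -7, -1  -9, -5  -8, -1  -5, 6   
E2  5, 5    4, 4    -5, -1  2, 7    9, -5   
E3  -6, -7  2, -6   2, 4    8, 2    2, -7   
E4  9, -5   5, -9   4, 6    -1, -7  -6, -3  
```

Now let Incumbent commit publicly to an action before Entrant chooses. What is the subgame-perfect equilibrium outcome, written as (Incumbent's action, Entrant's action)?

Solve by backward induction (Incumbent leads).
- E1 → Entrant plays Z (best of -7, -1, -5, -1, 6); Incumbent gets -5.
- E2 → Entrant plays Y (best of 5, 4, -1, 7, -5); Incumbent gets 2.
- E3 → Entrant plays X (best of -7, -6, 4, 2, -7); Incumbent gets 2.
- E4 → Entrant plays X (best of -5, -9, 6, -7, -3); Incumbent gets 4.
Among -5, 2, 2, 4, the best is 4 at E4. Subgame-perfect outcome: (E4, X) with payoffs (4, 6).

(E4, X)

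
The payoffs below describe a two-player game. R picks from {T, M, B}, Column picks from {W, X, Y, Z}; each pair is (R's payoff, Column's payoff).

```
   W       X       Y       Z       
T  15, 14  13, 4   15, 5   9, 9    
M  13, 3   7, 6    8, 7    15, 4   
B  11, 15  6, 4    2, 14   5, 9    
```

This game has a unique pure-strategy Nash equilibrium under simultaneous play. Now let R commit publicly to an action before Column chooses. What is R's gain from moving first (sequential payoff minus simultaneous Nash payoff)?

0

Solve by backward induction (R leads).
- T → Column plays W (best of 14, 4, 5, 9); R gets 15.
- M → Column plays Y (best of 3, 6, 7, 4); R gets 8.
- B → Column plays W (best of 15, 4, 14, 9); R gets 11.
Among 15, 8, 11, the best is 15 at T. Subgame-perfect outcome: (T, W) with payoffs (15, 14).
Under simultaneous play:
R's best replies: W→T; X→T; Y→T; Z→M.
Column's best replies: T→W; M→Y; B→W.
Only (T, W) has each player best-responding; Nash payoffs (15, 14).
R's commitment gain: 15 − 15 = 0.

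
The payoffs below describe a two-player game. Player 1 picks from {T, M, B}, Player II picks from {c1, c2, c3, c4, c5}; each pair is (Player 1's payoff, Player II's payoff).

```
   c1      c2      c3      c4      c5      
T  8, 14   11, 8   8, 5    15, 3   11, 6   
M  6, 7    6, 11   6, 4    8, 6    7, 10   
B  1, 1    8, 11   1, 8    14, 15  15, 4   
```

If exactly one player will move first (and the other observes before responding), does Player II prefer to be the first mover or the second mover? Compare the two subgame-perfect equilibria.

second

If Player 1 leads: Player II's best replies are T→c1, M→c2, B→c4; Player 1's induced payoffs 8, 6, 14; outcome (B, c4), payoffs (14, 15).
If Player II leads: Player 1's best replies are c1→T, c2→T, c3→T, c4→T, c5→B; Player II's induced payoffs 14, 8, 5, 3, 4; outcome (T, c1), payoffs (8, 14).
Player II gets 14 moving first and 15 moving second, so Player II prefers to move second.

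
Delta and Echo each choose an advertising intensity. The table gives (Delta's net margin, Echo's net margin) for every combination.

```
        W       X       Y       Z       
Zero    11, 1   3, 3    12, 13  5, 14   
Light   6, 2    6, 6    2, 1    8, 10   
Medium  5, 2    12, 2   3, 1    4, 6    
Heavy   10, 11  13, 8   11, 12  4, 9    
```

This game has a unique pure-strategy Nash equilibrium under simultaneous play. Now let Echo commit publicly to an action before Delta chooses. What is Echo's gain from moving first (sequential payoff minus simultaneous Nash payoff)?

3

Solve by backward induction (Echo leads).
- W: Delta compares 11, 6, 5, 10 and picks Zero; Echo would get 1.
- X: Delta compares 3, 6, 12, 13 and picks Heavy; Echo would get 8.
- Y: Delta compares 12, 2, 3, 11 and picks Zero; Echo would get 13.
- Z: Delta compares 5, 8, 4, 4 and picks Light; Echo would get 10.
Maximizing over 1, 8, 13, 10, Echo chooses Y. Subgame-perfect outcome: (Zero, Y) with payoffs (12, 13).
Now find the simultaneous Nash equilibrium.
Delta's best replies: W→Zero; X→Heavy; Y→Zero; Z→Light.
Echo's best replies: Zero→Z; Light→Z; Medium→Z; Heavy→Y.
The unique mutual best reply is (Light, Z), giving (8, 10).
Echo's commitment gain: 13 − 10 = 3.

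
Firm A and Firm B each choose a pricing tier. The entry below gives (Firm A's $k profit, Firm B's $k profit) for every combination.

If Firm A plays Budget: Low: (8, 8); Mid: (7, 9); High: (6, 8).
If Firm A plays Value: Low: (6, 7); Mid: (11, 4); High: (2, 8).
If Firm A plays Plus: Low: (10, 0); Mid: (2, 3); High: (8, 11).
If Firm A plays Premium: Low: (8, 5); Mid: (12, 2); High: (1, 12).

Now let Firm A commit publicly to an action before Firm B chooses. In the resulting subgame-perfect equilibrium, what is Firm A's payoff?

8

Work backward from Firm B's decision.
- Budget: BR = Mid, leader payoff 7.
- Value: BR = High, leader payoff 2.
- Plus: BR = High, leader payoff 8.
- Premium: BR = High, leader payoff 1.
Among 7, 2, 8, 1, the best is 8 at Plus. Subgame-perfect outcome: (Plus, High) with payoffs (8, 11).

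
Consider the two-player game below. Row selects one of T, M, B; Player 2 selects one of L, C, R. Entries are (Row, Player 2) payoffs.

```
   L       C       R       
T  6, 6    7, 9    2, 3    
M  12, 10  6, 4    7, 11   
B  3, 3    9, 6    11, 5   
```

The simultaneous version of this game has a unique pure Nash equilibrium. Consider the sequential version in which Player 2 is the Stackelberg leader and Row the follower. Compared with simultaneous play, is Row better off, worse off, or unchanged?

Row best-responds to each possible Player 2 move:
- L: BR = M, leader payoff 10.
- C: BR = B, leader payoff 6.
- R: BR = B, leader payoff 5.
Among 10, 6, 5, the best is 10 at L. Subgame-perfect outcome: (M, L) with payoffs (12, 10).
Now find the simultaneous Nash equilibrium.
Row's best replies: L→M; C→B; R→B.
Player 2's best replies: T→C; M→R; B→C.
Only (B, C) has each player best-responding; Nash payoffs (9, 6).
Row earns 12 sequentially versus 9 at the Nash outcome: better off.

better off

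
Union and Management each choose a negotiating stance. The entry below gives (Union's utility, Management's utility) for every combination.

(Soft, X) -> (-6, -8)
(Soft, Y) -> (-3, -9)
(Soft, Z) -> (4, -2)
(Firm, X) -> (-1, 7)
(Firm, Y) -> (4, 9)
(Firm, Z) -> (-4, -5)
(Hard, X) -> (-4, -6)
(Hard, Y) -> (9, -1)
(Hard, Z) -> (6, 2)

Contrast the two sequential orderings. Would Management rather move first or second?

If Union leads: Management's best replies are Soft→Z, Firm→Y, Hard→Z; Union's induced payoffs 4, 4, 6; outcome (Hard, Z), payoffs (6, 2).
If Management leads: Union's best replies are X→Firm, Y→Hard, Z→Hard; Management's induced payoffs 7, -1, 2; outcome (Firm, X), payoffs (-1, 7).
Management gets 7 moving first and 2 moving second, so Management prefers to move first.

first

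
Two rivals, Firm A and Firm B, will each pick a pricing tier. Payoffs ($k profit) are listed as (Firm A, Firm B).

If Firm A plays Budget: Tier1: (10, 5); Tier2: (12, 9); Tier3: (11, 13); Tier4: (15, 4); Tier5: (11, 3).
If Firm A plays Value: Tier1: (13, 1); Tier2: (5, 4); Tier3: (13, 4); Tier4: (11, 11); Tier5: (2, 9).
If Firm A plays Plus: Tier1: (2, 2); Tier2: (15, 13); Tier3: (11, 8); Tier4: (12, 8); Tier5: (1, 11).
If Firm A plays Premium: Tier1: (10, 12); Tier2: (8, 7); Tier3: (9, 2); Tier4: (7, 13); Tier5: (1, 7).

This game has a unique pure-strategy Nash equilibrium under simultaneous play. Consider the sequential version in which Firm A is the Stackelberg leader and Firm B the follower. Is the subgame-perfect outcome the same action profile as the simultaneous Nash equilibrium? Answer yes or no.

yes

Work backward from Firm B's decision.
- Budget: BR = Tier3, leader payoff 11.
- Value: BR = Tier4, leader payoff 11.
- Plus: BR = Tier2, leader payoff 15.
- Premium: BR = Tier4, leader payoff 7.
Maximizing over 11, 11, 15, 7, Firm A chooses Plus. Subgame-perfect outcome: (Plus, Tier2) with payoffs (15, 13).
For the simultaneous game, intersect best replies.
Firm A's best replies: Tier1→Value; Tier2→Plus; Tier3→Value; Tier4→Budget; Tier5→Budget.
Firm B's best replies: Budget→Tier3; Value→Tier4; Plus→Tier2; Premium→Tier4.
The unique mutual best reply is (Plus, Tier2), giving (15, 13).
Sequential outcome (Plus, Tier2) coincides with the Nash profile (Plus, Tier2).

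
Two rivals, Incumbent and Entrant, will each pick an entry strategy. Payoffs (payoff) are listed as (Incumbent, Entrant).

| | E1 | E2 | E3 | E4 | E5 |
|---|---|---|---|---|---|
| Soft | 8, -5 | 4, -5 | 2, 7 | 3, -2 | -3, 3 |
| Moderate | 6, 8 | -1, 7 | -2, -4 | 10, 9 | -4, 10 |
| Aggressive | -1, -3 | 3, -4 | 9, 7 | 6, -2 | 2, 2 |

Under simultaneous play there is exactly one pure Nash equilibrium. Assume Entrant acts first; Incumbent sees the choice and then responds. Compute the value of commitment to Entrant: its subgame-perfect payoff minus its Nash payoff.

Work backward from Incumbent's decision.
- E1: Incumbent compares 8, 6, -1 and picks Soft; Entrant would get -5.
- E2: Incumbent compares 4, -1, 3 and picks Soft; Entrant would get -5.
- E3: Incumbent compares 2, -2, 9 and picks Aggressive; Entrant would get 7.
- E4: Incumbent compares 3, 10, 6 and picks Moderate; Entrant would get 9.
- E5: Incumbent compares -3, -4, 2 and picks Aggressive; Entrant would get 2.
Entrant's induced payoffs are -5, -5, 7, 9, 2, so Entrant commits to E4. Subgame-perfect outcome: (Moderate, E4) with payoffs (10, 9).
Under simultaneous play:
Incumbent's best replies: E1→Soft; E2→Soft; E3→Aggressive; E4→Moderate; E5→Aggressive.
Entrant's best replies: Soft→E3; Moderate→E5; Aggressive→E3.
Only (Aggressive, E3) has each player best-responding; Nash payoffs (9, 7).
Entrant's commitment gain: 9 − 7 = 2.

2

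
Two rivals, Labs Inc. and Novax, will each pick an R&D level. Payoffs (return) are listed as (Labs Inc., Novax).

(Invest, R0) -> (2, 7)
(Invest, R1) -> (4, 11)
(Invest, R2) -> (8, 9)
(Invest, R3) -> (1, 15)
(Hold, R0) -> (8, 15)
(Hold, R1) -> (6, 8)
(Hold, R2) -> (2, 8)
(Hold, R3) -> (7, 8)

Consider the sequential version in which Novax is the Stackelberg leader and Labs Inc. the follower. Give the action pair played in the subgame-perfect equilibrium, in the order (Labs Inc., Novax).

(Hold, R0)

Solve by backward induction (Novax leads).
- R0: Labs Inc. compares 2, 8 and picks Hold; Novax would get 15.
- R1: Labs Inc. compares 4, 6 and picks Hold; Novax would get 8.
- R2: Labs Inc. compares 8, 2 and picks Invest; Novax would get 9.
- R3: Labs Inc. compares 1, 7 and picks Hold; Novax would get 8.
Maximizing over 15, 8, 9, 8, Novax chooses R0. Subgame-perfect outcome: (Hold, R0) with payoffs (8, 15).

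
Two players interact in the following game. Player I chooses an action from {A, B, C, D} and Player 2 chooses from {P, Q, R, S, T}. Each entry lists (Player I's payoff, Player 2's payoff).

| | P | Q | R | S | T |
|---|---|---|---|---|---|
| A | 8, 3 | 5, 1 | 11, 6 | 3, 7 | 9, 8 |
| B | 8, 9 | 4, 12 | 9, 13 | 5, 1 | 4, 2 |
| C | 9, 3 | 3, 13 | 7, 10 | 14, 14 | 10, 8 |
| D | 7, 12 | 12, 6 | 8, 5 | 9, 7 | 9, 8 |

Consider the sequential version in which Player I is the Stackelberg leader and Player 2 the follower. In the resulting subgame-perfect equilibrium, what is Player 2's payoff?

14

Player 2 best-responds to each possible Player I move:
- A: Player 2 compares 3, 1, 6, 7, 8 and picks T; Player I would get 9.
- B: Player 2 compares 9, 12, 13, 1, 2 and picks R; Player I would get 9.
- C: Player 2 compares 3, 13, 10, 14, 8 and picks S; Player I would get 14.
- D: Player 2 compares 12, 6, 5, 7, 8 and picks P; Player I would get 7.
Player I's induced payoffs are 9, 9, 14, 7, so Player I commits to C. Subgame-perfect outcome: (C, S) with payoffs (14, 14).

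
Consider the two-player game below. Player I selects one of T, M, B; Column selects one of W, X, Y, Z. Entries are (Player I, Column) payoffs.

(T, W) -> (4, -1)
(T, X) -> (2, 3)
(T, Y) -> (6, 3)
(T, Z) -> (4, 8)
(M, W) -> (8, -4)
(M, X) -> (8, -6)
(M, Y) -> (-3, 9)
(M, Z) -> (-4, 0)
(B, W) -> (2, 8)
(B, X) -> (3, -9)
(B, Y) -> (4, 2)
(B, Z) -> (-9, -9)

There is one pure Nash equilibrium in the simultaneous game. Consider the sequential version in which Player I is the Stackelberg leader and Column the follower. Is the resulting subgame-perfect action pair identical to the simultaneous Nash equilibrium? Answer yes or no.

yes

Backward induction with Player I moving first.
- T: Column compares -1, 3, 3, 8 and picks Z; Player I would get 4.
- M: Column compares -4, -6, 9, 0 and picks Y; Player I would get -3.
- B: Column compares 8, -9, 2, -9 and picks W; Player I would get 2.
Player I's induced payoffs are 4, -3, 2, so Player I commits to T. Subgame-perfect outcome: (T, Z) with payoffs (4, 8).
Now find the simultaneous Nash equilibrium.
Player I's best replies: W→M; X→M; Y→T; Z→T.
Column's best replies: T→Z; M→Y; B→W.
Only (T, Z) has each player best-responding; Nash payoffs (4, 8).
Sequential outcome (T, Z) coincides with the Nash profile (T, Z).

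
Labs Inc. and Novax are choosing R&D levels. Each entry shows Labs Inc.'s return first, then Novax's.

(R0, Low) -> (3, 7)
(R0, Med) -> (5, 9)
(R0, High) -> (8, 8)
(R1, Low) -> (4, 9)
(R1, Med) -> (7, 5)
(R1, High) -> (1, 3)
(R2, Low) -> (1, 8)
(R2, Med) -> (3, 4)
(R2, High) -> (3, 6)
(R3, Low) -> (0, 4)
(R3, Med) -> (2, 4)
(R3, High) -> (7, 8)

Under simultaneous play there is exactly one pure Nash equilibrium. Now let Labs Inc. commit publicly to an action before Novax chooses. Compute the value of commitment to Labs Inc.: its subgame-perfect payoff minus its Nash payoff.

3

Solve by backward induction (Labs Inc. leads).
- R0 → Novax plays Med (best of 7, 9, 8); Labs Inc. gets 5.
- R1 → Novax plays Low (best of 9, 5, 3); Labs Inc. gets 4.
- R2 → Novax plays Low (best of 8, 4, 6); Labs Inc. gets 1.
- R3 → Novax plays High (best of 4, 4, 8); Labs Inc. gets 7.
Among 5, 4, 1, 7, the best is 7 at R3. Subgame-perfect outcome: (R3, High) with payoffs (7, 8).
For the simultaneous game, intersect best replies.
Labs Inc.'s best replies: Low→R1; Med→R1; High→R0.
Novax's best replies: R0→Med; R1→Low; R2→Low; R3→High.
The unique mutual best reply is (R1, Low), giving (4, 9).
Labs Inc.'s commitment gain: 7 − 4 = 3.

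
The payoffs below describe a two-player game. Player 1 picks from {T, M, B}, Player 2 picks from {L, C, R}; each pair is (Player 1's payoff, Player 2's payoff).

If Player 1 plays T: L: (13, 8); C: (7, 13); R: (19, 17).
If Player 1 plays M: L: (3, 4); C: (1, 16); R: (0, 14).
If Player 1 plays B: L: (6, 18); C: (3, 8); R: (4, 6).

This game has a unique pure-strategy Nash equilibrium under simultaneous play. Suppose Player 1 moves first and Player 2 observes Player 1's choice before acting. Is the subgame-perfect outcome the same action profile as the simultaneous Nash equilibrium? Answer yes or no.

yes

Solve by backward induction (Player 1 leads).
- T: BR = R, leader payoff 19.
- M: BR = C, leader payoff 1.
- B: BR = L, leader payoff 6.
Maximizing over 19, 1, 6, Player 1 chooses T. Subgame-perfect outcome: (T, R) with payoffs (19, 17).
For the simultaneous game, intersect best replies.
Player 1's best replies: L→T; C→T; R→T.
Player 2's best replies: T→R; M→C; B→L.
The unique mutual best reply is (T, R), giving (19, 17).
Sequential outcome (T, R) coincides with the Nash profile (T, R).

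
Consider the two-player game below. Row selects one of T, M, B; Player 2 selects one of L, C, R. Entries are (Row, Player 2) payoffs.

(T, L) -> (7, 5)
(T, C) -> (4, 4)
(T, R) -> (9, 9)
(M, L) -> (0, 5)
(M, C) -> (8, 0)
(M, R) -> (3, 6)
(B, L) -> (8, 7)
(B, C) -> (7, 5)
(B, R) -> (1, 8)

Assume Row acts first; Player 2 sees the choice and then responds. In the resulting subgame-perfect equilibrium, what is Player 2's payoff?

Work backward from Player 2's decision.
- T: Player 2 compares 5, 4, 9 and picks R; Row would get 9.
- M: Player 2 compares 5, 0, 6 and picks R; Row would get 3.
- B: Player 2 compares 7, 5, 8 and picks R; Row would get 1.
Row's induced payoffs are 9, 3, 1, so Row commits to T. Subgame-perfect outcome: (T, R) with payoffs (9, 9).

9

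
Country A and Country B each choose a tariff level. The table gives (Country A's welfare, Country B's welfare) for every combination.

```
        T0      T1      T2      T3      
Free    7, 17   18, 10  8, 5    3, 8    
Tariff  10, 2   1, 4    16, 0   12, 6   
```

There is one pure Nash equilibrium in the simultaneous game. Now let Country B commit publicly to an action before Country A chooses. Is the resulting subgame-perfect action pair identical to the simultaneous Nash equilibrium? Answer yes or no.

Country A best-responds to each possible Country B move:
- T0 → Country A plays Tariff (best of 7, 10); Country B gets 2.
- T1 → Country A plays Free (best of 18, 1); Country B gets 10.
- T2 → Country A plays Tariff (best of 8, 16); Country B gets 0.
- T3 → Country A plays Tariff (best of 3, 12); Country B gets 6.
Among 2, 10, 0, 6, the best is 10 at T1. Subgame-perfect outcome: (Free, T1) with payoffs (18, 10).
Now find the simultaneous Nash equilibrium.
Country A's best replies: T0→Tariff; T1→Free; T2→Tariff; T3→Tariff.
Country B's best replies: Free→T0; Tariff→T3.
Only (Tariff, T3) has each player best-responding; Nash payoffs (12, 6).
Sequential outcome (Free, T1) differs from the Nash profile (Tariff, T3).

no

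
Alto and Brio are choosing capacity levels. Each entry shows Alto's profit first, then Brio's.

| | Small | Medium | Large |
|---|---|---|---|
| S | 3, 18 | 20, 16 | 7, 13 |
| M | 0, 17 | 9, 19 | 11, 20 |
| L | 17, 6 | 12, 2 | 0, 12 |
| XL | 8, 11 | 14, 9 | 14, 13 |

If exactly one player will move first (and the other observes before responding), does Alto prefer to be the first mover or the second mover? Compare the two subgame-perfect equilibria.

If Alto leads: Brio's best replies are S→Small, M→Large, L→Large, XL→Large; Alto's induced payoffs 3, 11, 0, 14; outcome (XL, Large), payoffs (14, 13).
If Brio leads: Alto's best replies are Small→L, Medium→S, Large→XL; Brio's induced payoffs 6, 16, 13; outcome (S, Medium), payoffs (20, 16).
Alto gets 14 moving first and 20 moving second, so Alto prefers to move second.

second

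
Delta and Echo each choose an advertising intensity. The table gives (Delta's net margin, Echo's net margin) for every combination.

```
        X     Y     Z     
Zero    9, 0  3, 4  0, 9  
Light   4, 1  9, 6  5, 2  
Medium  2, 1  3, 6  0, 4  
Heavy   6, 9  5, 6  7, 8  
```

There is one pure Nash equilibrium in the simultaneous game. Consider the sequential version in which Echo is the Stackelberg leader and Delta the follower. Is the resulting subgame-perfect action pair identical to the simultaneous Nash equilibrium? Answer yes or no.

Work backward from Delta's decision.
- X: Delta compares 9, 4, 2, 6 and picks Zero; Echo would get 0.
- Y: Delta compares 3, 9, 3, 5 and picks Light; Echo would get 6.
- Z: Delta compares 0, 5, 0, 7 and picks Heavy; Echo would get 8.
Echo's induced payoffs are 0, 6, 8, so Echo commits to Z. Subgame-perfect outcome: (Heavy, Z) with payoffs (7, 8).
Now find the simultaneous Nash equilibrium.
Delta's best replies: X→Zero; Y→Light; Z→Heavy.
Echo's best replies: Zero→Z; Light→Y; Medium→Y; Heavy→X.
The unique mutual best reply is (Light, Y), giving (9, 6).
Sequential outcome (Heavy, Z) differs from the Nash profile (Light, Y).

no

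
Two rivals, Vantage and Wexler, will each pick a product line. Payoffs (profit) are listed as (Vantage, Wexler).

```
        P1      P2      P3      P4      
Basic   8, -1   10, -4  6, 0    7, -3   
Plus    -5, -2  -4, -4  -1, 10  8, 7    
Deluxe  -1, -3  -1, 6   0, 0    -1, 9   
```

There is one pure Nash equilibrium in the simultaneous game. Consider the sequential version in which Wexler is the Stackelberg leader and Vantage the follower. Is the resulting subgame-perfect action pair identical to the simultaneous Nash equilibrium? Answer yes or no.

Backward induction with Wexler moving first.
- P1: BR = Basic, leader payoff -1.
- P2: BR = Basic, leader payoff -4.
- P3: BR = Basic, leader payoff 0.
- P4: BR = Plus, leader payoff 7.
Maximizing over -1, -4, 0, 7, Wexler chooses P4. Subgame-perfect outcome: (Plus, P4) with payoffs (8, 7).
Under simultaneous play:
Vantage's best replies: P1→Basic; P2→Basic; P3→Basic; P4→Plus.
Wexler's best replies: Basic→P3; Plus→P3; Deluxe→P4.
Only (Basic, P3) has each player best-responding; Nash payoffs (6, 0).
Sequential outcome (Plus, P4) differs from the Nash profile (Basic, P3).

no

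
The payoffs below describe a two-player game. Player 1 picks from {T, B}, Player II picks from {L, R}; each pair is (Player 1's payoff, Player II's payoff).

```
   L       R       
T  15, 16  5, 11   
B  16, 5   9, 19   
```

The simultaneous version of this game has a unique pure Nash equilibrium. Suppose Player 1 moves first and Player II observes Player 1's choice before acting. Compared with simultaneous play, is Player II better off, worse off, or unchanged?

worse off

Solve by backward induction (Player 1 leads).
- T: BR = L, leader payoff 15.
- B: BR = R, leader payoff 9.
Among 15, 9, the best is 15 at T. Subgame-perfect outcome: (T, L) with payoffs (15, 16).
Under simultaneous play:
Player 1's best replies: L→B; R→B.
Player II's best replies: T→L; B→R.
Only (B, R) has each player best-responding; Nash payoffs (9, 19).
Player II earns 16 sequentially versus 19 at the Nash outcome: worse off.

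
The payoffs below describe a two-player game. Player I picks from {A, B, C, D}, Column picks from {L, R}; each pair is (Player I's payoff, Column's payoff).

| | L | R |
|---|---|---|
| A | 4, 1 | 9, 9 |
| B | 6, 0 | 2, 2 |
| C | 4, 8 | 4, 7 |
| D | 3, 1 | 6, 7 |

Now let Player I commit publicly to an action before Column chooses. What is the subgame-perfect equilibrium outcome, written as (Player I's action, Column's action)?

Solve by backward induction (Player I leads).
- A: Column compares 1, 9 and picks R; Player I would get 9.
- B: Column compares 0, 2 and picks R; Player I would get 2.
- C: Column compares 8, 7 and picks L; Player I would get 4.
- D: Column compares 1, 7 and picks R; Player I would get 6.
Among 9, 2, 4, 6, the best is 9 at A. Subgame-perfect outcome: (A, R) with payoffs (9, 9).

(A, R)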